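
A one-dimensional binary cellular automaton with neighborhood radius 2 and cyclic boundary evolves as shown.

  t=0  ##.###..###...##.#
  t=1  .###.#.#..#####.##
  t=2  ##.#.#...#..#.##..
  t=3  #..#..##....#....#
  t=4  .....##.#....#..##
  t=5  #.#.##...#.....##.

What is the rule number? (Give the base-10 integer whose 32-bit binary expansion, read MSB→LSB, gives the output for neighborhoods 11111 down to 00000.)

3114926441

  nb #####: next=#  (t=1,i=12, bit31=1)
  nb ####.: next=.  (t=1,i=13, bit30=0)
  nb ###.#: next=#  (t=0,i=1, bit29=1)
  nb ###..: next=#  (t=0,i=5, bit28=1)
  nb ##.##: next=#  (t=0,i=2, bit27=1)
  nb ##.#.: next=.  (t=1,i=4, bit26=0)
  nb ##..#: next=.  (t=0,i=6, bit25=0)
  nb ##...: next=#  (t=0,i=11, bit24=1)
  nb #.###: next=#  (t=0,i=3, bit23=1)
  nb #.##.: next=.  (t=1,i=16, bit22=0)
  nb #.#.#: next=#  (t=1,i=5, bit21=1)
  nb #.#..: next=.  (t=1,i=7, bit20=0)
  nb #..##: next=#  (t=0,i=7, bit19=1)
  nb #..#.: next=.  (t=2,i=11, bit18=0)
  nb #...#: next=#  (t=0,i=12, bit17=1)
  nb #....: next=.  (t=3,i=9, bit16=0)
  nb .####: next=.  (t=1,i=11, bit15=0)
  nb .###.: next=.  (t=0,i=0, bit14=0)
  nb .##.#: next=.  (t=0,i=15, bit13=0)
  nb .##..: next=.  (t=2,i=15, bit12=0)
  nb .#.##: next=.  (t=2,i=13, bit11=0)
  nb .#.#.: next=.  (t=1,i=6, bit10=0)
  nb .#..#: next=.  (t=1,i=8, bit9=0)
  nb .#...: next=#  (t=2,i=6, bit8=1)
  nb ..###: next=.  (t=0,i=8, bit7=0)
  nb ..##.: next=#  (t=0,i=14, bit6=1)
  nb ..#.#: next=#  (t=2,i=12, bit5=1)
  nb ..#..: next=.  (t=2,i=9, bit4=0)
  nb ...##: next=#  (t=0,i=13, bit3=1)
  nb ...#.: next=.  (t=2,i=8, bit2=0)
  nb ....#: next=.  (t=3,i=10, bit1=0)
  nb .....: next=#  (t=4,i=2, bit0=1)
  bits 10111001101010100000000101101001 = 3114926441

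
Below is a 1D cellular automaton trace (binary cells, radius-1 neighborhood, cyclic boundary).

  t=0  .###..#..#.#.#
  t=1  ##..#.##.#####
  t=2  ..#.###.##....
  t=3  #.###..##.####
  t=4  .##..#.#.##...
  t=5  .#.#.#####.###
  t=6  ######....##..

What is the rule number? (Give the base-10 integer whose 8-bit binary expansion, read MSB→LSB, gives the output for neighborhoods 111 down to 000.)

  ###|.  b7=0 t=0,i=2
  ##.|.  b6=0 t=0,i=3
  #.#|#  b5=1 t=0,i=0
  #..|#  b4=1 t=0,i=4
  .##|#  b3=1 t=0,i=1
  .#.|#  b2=1 t=0,i=6
  ..#|.  b1=0 t=0,i=5
  ...|#  b0=1 t=2,i=0
  bits 00111101 = 61

61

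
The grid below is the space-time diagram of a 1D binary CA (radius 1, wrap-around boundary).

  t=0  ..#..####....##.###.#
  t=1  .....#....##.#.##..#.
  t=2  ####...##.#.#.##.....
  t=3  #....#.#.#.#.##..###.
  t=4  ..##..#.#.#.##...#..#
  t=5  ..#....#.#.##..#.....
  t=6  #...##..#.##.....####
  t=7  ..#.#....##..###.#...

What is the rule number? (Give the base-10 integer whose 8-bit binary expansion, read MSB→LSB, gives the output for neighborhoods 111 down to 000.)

  [7] ### => .  t=0,i=6
  [6] ##. => .  t=0,i=8
  [5] #.# => #  t=0,i=15
  [4] #.. => .  t=0,i=0
  [3] .## => #  t=0,i=5
  [2] .#. => .  t=0,i=2
  [1] ..# => .  t=0,i=1
  [0] ... => #  t=0,i=10
  bits 00101001 = 41

41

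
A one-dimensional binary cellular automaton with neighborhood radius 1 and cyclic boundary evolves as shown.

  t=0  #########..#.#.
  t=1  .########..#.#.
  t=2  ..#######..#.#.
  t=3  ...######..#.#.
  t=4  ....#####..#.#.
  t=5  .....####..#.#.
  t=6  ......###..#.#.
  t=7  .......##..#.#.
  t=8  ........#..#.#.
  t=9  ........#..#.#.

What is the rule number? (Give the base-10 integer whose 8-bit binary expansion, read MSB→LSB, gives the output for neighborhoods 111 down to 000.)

  ### -> #   bit 7 = 1  t=0,i=1
  ##. -> #   bit 6 = 1  t=0,i=8
  #.# -> .   bit 5 = 0  t=0,i=12
  #.. -> .   bit 4 = 0  t=0,i=9
  .## -> .   bit 3 = 0  t=0,i=0
  .#. -> #   bit 2 = 1  t=0,i=11
  ..# -> .   bit 1 = 0  t=0,i=10
  ... -> .   bit 0 = 0  t=2,i=0
  bits 11000100 = 196

196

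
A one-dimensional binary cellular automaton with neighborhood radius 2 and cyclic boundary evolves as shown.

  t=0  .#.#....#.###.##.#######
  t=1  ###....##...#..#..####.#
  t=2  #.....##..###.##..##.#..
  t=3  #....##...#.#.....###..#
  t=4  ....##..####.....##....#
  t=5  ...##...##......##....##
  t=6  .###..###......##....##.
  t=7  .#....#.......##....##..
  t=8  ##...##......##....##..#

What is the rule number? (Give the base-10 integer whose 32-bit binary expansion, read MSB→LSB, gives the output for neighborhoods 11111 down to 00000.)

2753996028

  [31] ##### => #  t=0,i=19
  [30] ####. => .  t=0,i=22
  [29] ###.# => #  t=0,i=12
  [28] ###.. => .  t=1,i=2
  [27] ##.## => .  t=0,i=13
  [26] ##.#. => #  t=0,i=0
  [25] ##..# => .  t=2,i=8
  [24] ##... => .  t=1,i=3
  [23] #.### => .  t=0,i=10
  [22] #.##. => .  t=0,i=14
  [21] #.#.# => #  t=0,i=1
  [20] #.#.. => .  t=0,i=3
  [19] #..## => .  t=1,i=17
  [18] #..#. => #  t=1,i=14
  [17] #...# => #  t=1,i=10
  [16] #.... => .  t=0,i=5
  [15] .#### => #  t=0,i=18
  [14] .###. => .  t=0,i=11
  [13] .##.# => #  t=0,i=15
  [12] .##.. => .  t=1,i=8
  [11] .#.## => .  t=0,i=9
  [10] .#.#. => #  t=0,i=2
  [9] .#..# => .  t=1,i=13
  [8] .#... => .  t=0,i=4
  [7] ..### => #  t=1,i=18
  [6] ..##. => #  t=1,i=7
  [5] ..#.# => #  t=0,i=8
  [4] ..#.. => #  t=1,i=12
  [3] ...## => #  t=1,i=6
  [2] ...#. => #  t=0,i=7
  [1] ....# => .  t=0,i=6
  [0] ..... => .  t=2,i=3
  bits 10100100001001101010010011111100 = 2753996028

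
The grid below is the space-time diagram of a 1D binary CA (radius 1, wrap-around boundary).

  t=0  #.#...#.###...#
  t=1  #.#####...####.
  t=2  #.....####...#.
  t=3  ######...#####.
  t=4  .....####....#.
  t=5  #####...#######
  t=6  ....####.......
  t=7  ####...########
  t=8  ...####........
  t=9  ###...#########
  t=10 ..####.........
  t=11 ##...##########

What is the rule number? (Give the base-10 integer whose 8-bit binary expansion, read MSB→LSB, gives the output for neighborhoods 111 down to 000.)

  ### -> .   bit 7 = 0  t=0,i=9
  ##. -> #   bit 6 = 1  t=0,i=0
  #.# -> .   bit 5 = 0  t=0,i=1
  #.. -> #   bit 4 = 1  t=0,i=3
  .## -> .   bit 3 = 0  t=0,i=8
  .#. -> #   bit 2 = 1  t=0,i=2
  ..# -> #   bit 1 = 1  t=0,i=5
  ... -> #   bit 0 = 1  t=0,i=4
  bits 01010111 = 87

87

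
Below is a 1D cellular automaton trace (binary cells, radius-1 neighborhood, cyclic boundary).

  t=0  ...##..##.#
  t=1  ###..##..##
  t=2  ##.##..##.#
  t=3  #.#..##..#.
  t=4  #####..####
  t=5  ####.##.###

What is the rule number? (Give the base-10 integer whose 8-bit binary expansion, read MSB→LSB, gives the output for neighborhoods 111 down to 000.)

183

  ###|#  b7=1 t=1,i=0
  ##.|.  b6=0 t=0,i=4
  #.#|#  b5=1 t=0,i=9
  #..|#  b4=1 t=0,i=0
  .##|.  b3=0 t=0,i=3
  .#.|#  b2=1 t=0,i=10
  ..#|#  b1=1 t=0,i=2
  ...|#  b0=1 t=0,i=1
  bits 10110111 = 183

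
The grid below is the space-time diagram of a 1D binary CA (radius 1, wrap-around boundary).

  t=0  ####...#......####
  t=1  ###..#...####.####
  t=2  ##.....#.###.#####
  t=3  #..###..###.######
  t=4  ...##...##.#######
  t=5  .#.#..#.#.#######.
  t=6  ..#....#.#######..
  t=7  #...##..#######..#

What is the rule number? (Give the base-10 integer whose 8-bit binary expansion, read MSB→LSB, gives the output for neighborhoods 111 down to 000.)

169

  ###|#  b7=1 t=0,i=0
  ##.|.  b6=0 t=0,i=3
  #.#|#  b5=1 t=1,i=13
  #..|.  b4=0 t=0,i=4
  .##|#  b3=1 t=0,i=14
  .#.|.  b2=0 t=0,i=7
  ..#|.  b1=0 t=0,i=6
  ...|#  b0=1 t=0,i=5
  bits 10101001 = 169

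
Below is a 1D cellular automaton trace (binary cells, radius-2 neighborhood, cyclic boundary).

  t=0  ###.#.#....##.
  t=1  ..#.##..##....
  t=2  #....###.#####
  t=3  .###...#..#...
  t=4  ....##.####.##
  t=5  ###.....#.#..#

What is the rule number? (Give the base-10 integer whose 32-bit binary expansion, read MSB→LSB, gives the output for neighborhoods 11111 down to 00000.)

  [31] ##### => .  t=2,i=11
  [30] ####. => .  t=2,i=13
  [29] ###.# => #  t=0,i=2
  [28] ###.. => .  t=2,i=0
  [27] ##.## => .  t=0,i=13
  [26] ##.#. => .  t=0,i=3
  [25] ##..# => #  t=1,i=6
  [24] ##... => #  t=1,i=10
  [23] #.### => .  t=0,i=0
  [22] #.##. => .  t=1,i=4
  [21] #.#.# => #  t=0,i=4
  [20] #.#.. => .  t=0,i=6
  [19] #..## => #  t=1,i=7
  [18] #..#. => #  t=3,i=9
  [17] #...# => #  t=3,i=5
  [16] #.... => #  t=0,i=8
  [15] .#### => #  t=2,i=10
  [14] .###. => .  t=0,i=1
  [13] .##.# => .  t=0,i=12
  [12] .##.. => #  t=1,i=5
  [11] .#.## => .  t=1,i=3
  [10] .#.#. => #  t=0,i=5
  [9] .#..# => #  t=3,i=8
  [8] .#... => .  t=0,i=7
  [7] ..### => .  t=2,i=5
  [6] ..##. => .  t=0,i=11
  [5] ..#.# => .  t=1,i=2
  [4] ..#.. => #  t=3,i=7
  [3] ...## => .  t=0,i=10
  [2] ...#. => .  t=1,i=1
  [1] ....# => #  t=0,i=9
  [0] ..... => #  t=1,i=12
  bits 00100011001011111001011000010011 = 590321171

590321171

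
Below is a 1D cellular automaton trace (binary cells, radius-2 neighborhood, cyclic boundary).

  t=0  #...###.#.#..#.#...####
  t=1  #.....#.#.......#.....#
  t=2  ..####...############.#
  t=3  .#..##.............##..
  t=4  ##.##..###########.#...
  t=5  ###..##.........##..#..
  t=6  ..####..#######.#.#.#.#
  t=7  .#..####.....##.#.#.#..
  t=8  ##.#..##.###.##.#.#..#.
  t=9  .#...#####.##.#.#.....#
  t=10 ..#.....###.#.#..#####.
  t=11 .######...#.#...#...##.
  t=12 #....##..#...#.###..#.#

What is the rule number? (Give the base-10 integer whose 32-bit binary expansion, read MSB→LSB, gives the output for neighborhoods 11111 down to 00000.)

  #####|.  b31=0 t=0,i=21
  ####.|#  b30=1 t=0,i=22
  ###.#|#  b29=1 t=0,i=6
  ###..|#  b28=1 t=0,i=0
  ##.##|#  b27=1 t=4,i=2
  ##.#.|.  b26=0 t=0,i=7
  ##..#|#  b25=1 t=4,i=5
  ##...|.  b24=0 t=0,i=1
  #.###|#  b23=1 t=8,i=9
  #.##.|.  b22=0 t=4,i=3
  #.#.#|#  b21=1 t=0,i=8
  #.#..|.  b20=0 t=0,i=10
  #..##|#  b19=1 t=2,i=1
  #..#.|.  b18=0 t=0,i=12
  #...#|.  b17=0 t=0,i=2
  #....|#  b16=1 t=1,i=2
  .####|.  b15=0 t=0,i=20
  .###.|.  b14=0 t=0,i=5
  .##.#|#  b13=1 t=4,i=1
  .##..|.  b12=0 t=1,i=0
  .#.##|#  b11=1 t=8,i=22
  .#.#.|.  b10=0 t=0,i=9
  .#..#|.  b9=0 t=0,i=11
  .#...|#  b8=1 t=0,i=16
  ..###|.  b7=0 t=0,i=4
  ..##.|#  b6=1 t=1,i=22
  ..#.#|.  b5=0 t=0,i=13
  ..#..|#  b4=1 t=1,i=16
  ...##|.  b3=0 t=0,i=3
  ...#.|#  b2=1 t=1,i=5
  ....#|#  b1=1 t=1,i=4
  .....|#  b0=1 t=1,i=3
  bits 01111010101010010010100101010111 = 2057906519

2057906519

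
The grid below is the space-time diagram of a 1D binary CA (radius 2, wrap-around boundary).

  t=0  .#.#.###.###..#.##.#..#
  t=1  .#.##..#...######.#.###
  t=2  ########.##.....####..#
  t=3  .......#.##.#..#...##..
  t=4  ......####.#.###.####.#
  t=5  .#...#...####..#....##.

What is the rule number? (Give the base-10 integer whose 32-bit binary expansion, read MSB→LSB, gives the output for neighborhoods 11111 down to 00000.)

912726652

  nb #####: next=.  (t=1,i=13, bit31=0)
  nb ####.: next=.  (t=1,i=15, bit30=0)
  nb ###.#: next=#  (t=0,i=7, bit29=1)
  nb ###..: next=#  (t=0,i=11, bit28=1)
  nb ##.##: next=.  (t=0,i=8, bit27=0)
  nb ##.#.: next=#  (t=0,i=18, bit26=1)
  nb ##..#: next=#  (t=0,i=12, bit25=1)
  nb ##...: next=.  (t=2,i=11, bit24=0)
  nb #.###: next=.  (t=0,i=5, bit23=0)
  nb #.##.: next=#  (t=0,i=16, bit22=1)
  nb #.#.#: next=#  (t=0,i=1, bit21=1)
  nb #.#..: next=.  (t=0,i=19, bit20=0)
  nb #..##: next=.  (t=2,i=21, bit19=0)
  nb #..#.: next=#  (t=0,i=13, bit18=1)
  nb #...#: next=#  (t=1,i=9, bit17=1)
  nb #....: next=#  (t=2,i=12, bit16=1)
  nb .####: next=.  (t=1,i=12, bit15=0)
  nb .###.: next=.  (t=0,i=6, bit14=0)
  nb .##.#: next=.  (t=0,i=17, bit13=0)
  nb .##..: next=#  (t=1,i=4, bit12=1)
  nb .#.##: next=#  (t=0,i=4, bit11=1)
  nb .#.#.: next=.  (t=0,i=0, bit10=0)
  nb .#..#: next=#  (t=0,i=20, bit9=1)
  nb .#...: next=.  (t=1,i=8, bit8=0)
  nb ..###: next=.  (t=1,i=11, bit7=0)
  nb ..##.: next=#  (t=3,i=19, bit6=1)
  nb ..#.#: next=#  (t=0,i=14, bit5=1)
  nb ..#..: next=#  (t=1,i=7, bit4=1)
  nb ...##: next=#  (t=1,i=10, bit3=1)
  nb ...#.: next=#  (t=3,i=6, bit2=1)
  nb ....#: next=.  (t=2,i=14, bit1=0)
  nb .....: next=.  (t=2,i=13, bit0=0)
  bits 00110110011001110001101001111100 = 912726652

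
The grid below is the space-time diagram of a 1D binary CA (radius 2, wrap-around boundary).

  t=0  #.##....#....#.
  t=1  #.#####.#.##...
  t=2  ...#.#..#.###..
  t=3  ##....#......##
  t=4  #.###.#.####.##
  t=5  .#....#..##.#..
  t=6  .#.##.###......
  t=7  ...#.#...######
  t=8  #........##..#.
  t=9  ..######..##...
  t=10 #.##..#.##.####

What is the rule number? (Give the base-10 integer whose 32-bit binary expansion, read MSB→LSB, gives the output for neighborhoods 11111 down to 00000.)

1265210003

  #####|.  b31=0 t=1,i=4
  ####.|#  b30=1 t=1,i=5
  ###.#|.  b29=0 t=1,i=6
  ###..|.  b28=0 t=2,i=12
  ##.##|#  b27=1 t=4,i=1
  ##.#.|.  b26=0 t=1,i=7
  ##..#|#  b25=1 t=8,i=11
  ##...|#  b24=1 t=0,i=4
  #.###|.  b23=0 t=1,i=2
  #.##.|#  b22=1 t=0,i=2
  #.#.#|#  b21=1 t=0,i=0
  #.#..|.  b20=0 t=2,i=5
  #..##|#  b19=1 t=5,i=8
  #..#.|.  b18=0 t=2,i=7
  #...#|.  b17=0 t=1,i=13
  #....|#  b16=1 t=0,i=5
  .####|#  b15=1 t=1,i=3
  .###.|.  b14=0 t=2,i=11
  .##.#|.  b13=0 t=5,i=10
  .##..|#  b12=1 t=0,i=3
  .#.##|.  b11=0 t=0,i=1
  .#.#.|.  b10=0 t=0,i=14
  .#..#|#  b9=1 t=2,i=6
  .#...|.  b8=0 t=0,i=9
  ..###|#  b7=1 t=3,i=13
  ..##.|.  b6=0 t=5,i=9
  ..#.#|.  b5=0 t=0,i=13
  ..#..|#  b4=1 t=0,i=8
  ...##|.  b3=0 t=3,i=12
  ...#.|.  b2=0 t=0,i=7
  ....#|#  b1=1 t=0,i=6
  .....|#  b0=1 t=2,i=0
  bits 01001011011010011001001010010011 = 1265210003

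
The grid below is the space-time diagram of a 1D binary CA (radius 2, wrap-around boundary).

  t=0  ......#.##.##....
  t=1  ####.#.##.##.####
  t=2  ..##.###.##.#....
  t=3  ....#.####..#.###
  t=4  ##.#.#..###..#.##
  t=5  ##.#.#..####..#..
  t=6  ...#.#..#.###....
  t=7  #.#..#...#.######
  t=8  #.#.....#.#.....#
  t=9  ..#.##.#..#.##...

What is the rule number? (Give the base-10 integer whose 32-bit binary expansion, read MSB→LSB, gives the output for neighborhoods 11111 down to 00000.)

  #####|.  b31=0 t=1,i=0
  ####.|#  b30=1 t=1,i=2
  ###.#|#  b29=1 t=1,i=3
  ###..|#  b28=1 t=3,i=9
  ##.##|#  b27=1 t=0,i=10
  ##.#.|.  b26=0 t=1,i=4
  ##..#|#  b25=1 t=3,i=10
  ##...|#  b24=1 t=0,i=13
  #.###|.  b23=0 t=1,i=13
  #.##.|#  b22=1 t=0,i=8
  #.#.#|#  b21=1 t=1,i=5
  #.#..|#  b20=1 t=2,i=12
  #..##|.  b19=0 t=4,i=7
  #..#.|.  b18=0 t=3,i=11
  #...#|.  b17=0 t=7,i=7
  #....|#  b16=1 t=0,i=14
  .####|.  b15=0 t=1,i=14
  .###.|#  b14=1 t=2,i=6
  .##.#|.  b13=0 t=0,i=9
  .##..|.  b12=0 t=0,i=12
  .#.##|#  b11=1 t=0,i=7
  .#.#.|.  b10=0 t=4,i=4
  .#..#|.  b9=0 t=4,i=6
  .#...|.  b8=0 t=2,i=13
  ..###|#  b7=1 t=4,i=8
  ..##.|.  b6=0 t=2,i=2
  ..#.#|.  b5=0 t=0,i=6
  ..#..|.  b4=0 t=5,i=14
  ...##|.  b3=0 t=2,i=1
  ...#.|#  b2=1 t=0,i=5
  ....#|.  b1=0 t=0,i=4
  .....|#  b0=1 t=0,i=0
  bits 01111011011100010100100010000101 = 2071021701

2071021701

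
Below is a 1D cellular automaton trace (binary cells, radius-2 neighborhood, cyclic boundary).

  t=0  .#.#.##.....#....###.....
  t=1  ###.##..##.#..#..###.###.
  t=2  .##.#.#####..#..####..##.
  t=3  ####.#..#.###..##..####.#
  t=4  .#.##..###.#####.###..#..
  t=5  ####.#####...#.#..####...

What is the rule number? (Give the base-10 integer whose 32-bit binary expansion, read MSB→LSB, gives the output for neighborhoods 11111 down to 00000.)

  ##### -> #   bit 31 = 1  t=2,i=8
  ####. -> .   bit 30 = 0  t=2,i=9
  ###.# -> #   bit 29 = 1  t=1,i=2
  ###.. -> #   bit 28 = 1  t=0,i=19
  ##.## -> .   bit 27 = 0  t=1,i=3
  ##.#. -> #   bit 26 = 1  t=1,i=10
  ##..# -> #   bit 25 = 1  t=1,i=6
  ##... -> .   bit 24 = 0  t=0,i=7
  #.### -> .   bit 23 = 0  t=1,i=0
  #.##. -> #   bit 22 = 1  t=0,i=5
  #.#.# -> .   bit 21 = 0  t=0,i=3
  #.#.. -> .   bit 20 = 0  t=1,i=11
  #..## -> #   bit 19 = 1  t=1,i=7
  #..#. -> #   bit 18 = 1  t=1,i=13
  #...# -> .   bit 17 = 0  t=4,i=24
  #.... -> #   bit 16 = 1  t=0,i=8
  .#### -> .   bit 15 = 0  t=2,i=7
  .###. -> #   bit 14 = 1  t=0,i=18
  .##.# -> #   bit 13 = 1  t=1,i=9
  .##.. -> .   bit 12 = 0  t=0,i=6
  .#.## -> #   bit 11 = 1  t=0,i=4
  .#.#. -> #   bit 10 = 1  t=0,i=2
  .#..# -> .   bit 9 = 0  t=1,i=12
  .#... -> .   bit 8 = 0  t=0,i=13
  ..### -> #   bit 7 = 1  t=0,i=17
  ..##. -> #   bit 6 = 1  t=1,i=8
  ..#.# -> #   bit 5 = 1  t=0,i=1
  ..#.. -> .   bit 4 = 0  t=0,i=12
  ...## -> .   bit 3 = 0  t=0,i=16
  ...#. -> #   bit 2 = 1  t=0,i=0
  ....# -> .   bit 1 = 0  t=0,i=10
  ..... -> #   bit 0 = 1  t=0,i=9
  bits 10110110010011010110110011100101 = 3058527461

3058527461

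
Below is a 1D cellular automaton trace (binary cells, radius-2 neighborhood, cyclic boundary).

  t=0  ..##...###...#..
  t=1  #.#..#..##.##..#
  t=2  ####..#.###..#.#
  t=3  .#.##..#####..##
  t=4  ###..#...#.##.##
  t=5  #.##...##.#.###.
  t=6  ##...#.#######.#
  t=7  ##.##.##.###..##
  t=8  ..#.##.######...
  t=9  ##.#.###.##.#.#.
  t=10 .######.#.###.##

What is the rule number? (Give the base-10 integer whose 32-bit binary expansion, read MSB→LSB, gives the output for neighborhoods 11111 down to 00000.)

2662558278

  nb #####: next=#  (t=2,i=1, bit31=1)
  nb ####.: next=.  (t=2,i=2, bit30=0)
  nb ###.#: next=.  (t=5,i=14, bit29=0)
  nb ###..: next=#  (t=0,i=9, bit28=1)
  nb ##.##: next=#  (t=1,i=10, bit27=1)
  nb ##.#.: next=#  (t=1,i=1, bit26=1)
  nb ##..#: next=#  (t=1,i=13, bit25=1)
  nb ##...: next=.  (t=0,i=4, bit24=0)
  nb #.###: next=#  (t=2,i=8, bit23=1)
  nb #.##.: next=.  (t=1,i=11, bit22=0)
  nb #.#.#: next=#  (t=3,i=1, bit21=1)
  nb #.#..: next=#  (t=1,i=2, bit20=1)
  nb #..##: next=.  (t=1,i=7, bit19=0)
  nb #..#.: next=.  (t=1,i=4, bit18=0)
  nb #...#: next=#  (t=0,i=5, bit17=1)
  nb #....: next=#  (t=0,i=15, bit16=1)
  nb .####: next=.  (t=2,i=0, bit15=0)
  nb .###.: next=#  (t=0,i=8, bit14=1)
  nb .##.#: next=#  (t=1,i=0, bit13=1)
  nb .##..: next=.  (t=0,i=3, bit12=0)
  nb .#.##: next=#  (t=2,i=7, bit11=1)
  nb .#.#.: next=.  (t=9,i=13, bit10=0)
  nb .#..#: next=#  (t=1,i=3, bit9=1)
  nb .#...: next=.  (t=0,i=14, bit8=0)
  nb ..###: next=.  (t=0,i=7, bit7=0)
  nb ..##.: next=#  (t=0,i=2, bit6=1)
  nb ..#.#: next=.  (t=2,i=6, bit5=0)
  nb ..#..: next=.  (t=0,i=13, bit4=0)
  nb ...##: next=.  (t=0,i=1, bit3=0)
  nb ...#.: next=#  (t=0,i=12, bit2=1)
  nb ....#: next=#  (t=0,i=0, bit1=1)
  nb .....: next=.  (t=8,i=15, bit0=0)
  bits 10011110101100110110101001000110 = 2662558278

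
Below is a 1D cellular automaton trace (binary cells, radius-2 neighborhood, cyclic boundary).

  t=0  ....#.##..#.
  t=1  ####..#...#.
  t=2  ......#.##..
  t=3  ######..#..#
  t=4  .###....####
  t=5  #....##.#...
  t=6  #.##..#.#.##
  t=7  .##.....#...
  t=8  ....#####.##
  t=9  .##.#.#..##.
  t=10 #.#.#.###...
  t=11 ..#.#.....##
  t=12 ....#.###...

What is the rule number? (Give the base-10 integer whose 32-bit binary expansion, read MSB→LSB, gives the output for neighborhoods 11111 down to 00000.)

  ##### -> #   bit 31 = 1  t=3,i=1
  ####. -> .   bit 30 = 0  t=1,i=2
  ###.# -> .   bit 29 = 0  t=4,i=11
  ###.. -> .   bit 28 = 0  t=1,i=3
  ##.## -> #   bit 27 = 1  t=4,i=0
  ##.#. -> .   bit 26 = 0  t=5,i=7
  ##..# -> .   bit 25 = 0  t=0,i=8
  ##... -> .   bit 24 = 0  t=2,i=10
  #.### -> .   bit 23 = 0  t=1,i=0
  #.##. -> #   bit 22 = 1  t=0,i=6
  #.#.# -> #   bit 21 = 1  t=6,i=8
  #.#.. -> #   bit 20 = 1  t=5,i=8
  #..## -> #   bit 19 = 1  t=3,i=10
  #..#. -> .   bit 18 = 0  t=0,i=9
  #...# -> #   bit 17 = 1  t=1,i=8
  #.... -> #   bit 16 = 1  t=0,i=0
  .#### -> .   bit 15 = 0  t=1,i=1
  .###. -> .   bit 14 = 0  t=4,i=2
  .##.# -> #   bit 13 = 1  t=5,i=6
  .##.. -> .   bit 12 = 0  t=0,i=7
  .#.## -> .   bit 11 = 0  t=0,i=5
  .#.#. -> .   bit 10 = 0  t=6,i=7
  .#..# -> #   bit 9 = 1  t=3,i=9
  .#... -> .   bit 8 = 0  t=0,i=11
  ..### -> #   bit 7 = 1  t=3,i=11
  ..##. -> .   bit 6 = 0  t=5,i=5
  ..#.# -> .   bit 5 = 0  t=0,i=4
  ..#.. -> #   bit 4 = 1  t=0,i=10
  ...## -> .   bit 3 = 0  t=4,i=7
  ...#. -> #   bit 2 = 1  t=0,i=3
  ....# -> #   bit 1 = 1  t=0,i=2
  ..... -> #   bit 0 = 1  t=0,i=1
  bits 10001000011110110010001010010111 = 2289771159

2289771159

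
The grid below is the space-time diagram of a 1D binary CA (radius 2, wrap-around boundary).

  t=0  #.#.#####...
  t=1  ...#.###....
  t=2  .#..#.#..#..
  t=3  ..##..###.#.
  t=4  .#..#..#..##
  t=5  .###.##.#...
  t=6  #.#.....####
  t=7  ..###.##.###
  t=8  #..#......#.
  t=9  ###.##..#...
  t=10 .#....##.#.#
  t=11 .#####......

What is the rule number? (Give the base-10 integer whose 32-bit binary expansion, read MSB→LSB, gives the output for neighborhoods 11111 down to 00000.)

3256208138

  [31] ##### => #  t=0,i=6
  [30] ####. => #  t=0,i=7
  [29] ###.# => .  t=3,i=8
  [28] ###.. => .  t=0,i=8
  [27] ##.## => .  t=5,i=4
  [26] ##.#. => .  t=3,i=9
  [25] ##..# => #  t=3,i=4
  [24] ##... => .  t=0,i=9
  [23] #.### => .  t=0,i=4
  [22] #.##. => .  t=5,i=5
  [21] #.#.# => .  t=0,i=2
  [20] #.#.. => #  t=2,i=6
  [19] #..## => .  t=3,i=5
  [18] #..#. => #  t=2,i=3
  [17] #...# => .  t=0,i=10
  [16] #.... => #  t=1,i=9
  [15] .#### => #  t=0,i=5
  [14] .###. => #  t=1,i=6
  [13] .##.# => .  t=4,i=11
  [12] .##.. => .  t=3,i=3
  [11] .#.## => #  t=0,i=3
  [10] .#.#. => .  t=0,i=1
  [9] .#..# => #  t=2,i=2
  [8] .#... => #  t=2,i=10
  [7] ..### => .  t=3,i=6
  [6] ..##. => .  t=3,i=2
  [5] ..#.# => .  t=0,i=0
  [4] ..#.. => .  t=2,i=1
  [3] ...## => #  t=3,i=1
  [2] ...#. => .  t=0,i=11
  [1] ....# => #  t=1,i=1
  [0] ..... => .  t=1,i=0
  bits 11000010000101011100101100001010 = 3256208138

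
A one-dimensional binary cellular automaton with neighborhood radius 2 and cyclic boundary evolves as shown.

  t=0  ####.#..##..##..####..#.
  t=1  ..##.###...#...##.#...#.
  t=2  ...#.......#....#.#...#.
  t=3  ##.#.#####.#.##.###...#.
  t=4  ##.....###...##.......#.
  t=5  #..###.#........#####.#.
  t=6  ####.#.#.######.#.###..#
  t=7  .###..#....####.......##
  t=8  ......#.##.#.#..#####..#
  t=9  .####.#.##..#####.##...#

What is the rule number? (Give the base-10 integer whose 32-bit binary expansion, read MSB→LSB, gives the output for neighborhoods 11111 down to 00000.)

3763938995

  [31] ##### => #  t=3,i=7
  [30] ####. => #  t=0,i=2
  [29] ###.# => #  t=0,i=3
  [28] ###.. => .  t=0,i=19
  [27] ##.## => .  t=1,i=4
  [26] ##.#. => .  t=0,i=4
  [25] ##..# => .  t=0,i=10
  [24] ##... => .  t=1,i=8
  [23] #.### => .  t=0,i=0
  [22] #.##. => #  t=3,i=0
  [21] #.#.# => .  t=3,i=3
  [20] #.#.. => #  t=0,i=5
  [19] #..## => #  t=0,i=7
  [18] #..#. => .  t=0,i=21
  [17] #...# => .  t=1,i=0
  [16] #.... => #  t=2,i=0
  [15] .#### => .  t=0,i=1
  [14] .###. => .  t=1,i=6
  [13] .##.# => #  t=1,i=3
  [12] .##.. => .  t=0,i=9
  [11] .#.## => .  t=0,i=23
  [10] .#.#. => #  t=2,i=17
  [9] .#..# => #  t=0,i=6
  [8] .#... => .  t=1,i=12
  [7] ..### => #  t=0,i=16
  [6] ..##. => .  t=0,i=8
  [5] ..#.# => #  t=0,i=22
  [4] ..#.. => #  t=1,i=11
  [3] ...## => .  t=1,i=1
  [2] ...#. => .  t=1,i=10
  [1] ....# => #  t=2,i=1
  [0] ..... => #  t=2,i=6
  bits 11100000010110010010011010110011 = 3763938995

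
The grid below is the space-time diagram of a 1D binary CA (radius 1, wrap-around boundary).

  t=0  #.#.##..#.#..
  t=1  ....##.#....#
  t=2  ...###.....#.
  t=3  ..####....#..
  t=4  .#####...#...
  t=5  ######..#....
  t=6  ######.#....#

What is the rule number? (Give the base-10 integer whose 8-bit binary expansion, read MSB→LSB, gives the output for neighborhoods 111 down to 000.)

  ### -> #   bit 7 = 1  t=2,i=4
  ##. -> #   bit 6 = 1  t=0,i=5
  #.# -> .   bit 5 = 0  t=0,i=1
  #.. -> .   bit 4 = 0  t=0,i=6
  .## -> #   bit 3 = 1  t=0,i=4
  .#. -> .   bit 2 = 0  t=0,i=0
  ..# -> #   bit 1 = 1  t=0,i=7
  ... -> .   bit 0 = 0  t=1,i=1
  bits 11001010 = 202

202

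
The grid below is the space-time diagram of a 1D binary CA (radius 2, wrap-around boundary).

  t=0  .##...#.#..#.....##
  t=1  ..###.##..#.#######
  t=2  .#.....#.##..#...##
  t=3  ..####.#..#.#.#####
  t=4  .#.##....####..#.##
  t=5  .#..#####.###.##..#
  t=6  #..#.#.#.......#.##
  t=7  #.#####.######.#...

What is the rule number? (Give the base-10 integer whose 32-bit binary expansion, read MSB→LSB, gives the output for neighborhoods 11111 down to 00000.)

  [31] ##### => .  t=1,i=14
  [30] ####. => #  t=1,i=17
  [29] ###.# => .  t=1,i=4
  [28] ###.. => #  t=1,i=18
  [27] ##.## => .  t=0,i=0
  [26] ##.#. => .  t=2,i=0
  [25] ##..# => .  t=1,i=0
  [24] ##... => #  t=0,i=3
  [23] #.### => .  t=1,i=12
  [22] #.##. => .  t=0,i=1
  [21] #.#.# => #  t=3,i=12
  [20] #.#.. => .  t=0,i=8
  [19] #..## => #  t=1,i=1
  [18] #..#. => #  t=0,i=10
  [17] #...# => #  t=0,i=4
  [16] #.... => #  t=0,i=13
  [15] .#### => #  t=1,i=13
  [14] .###. => .  t=1,i=3
  [13] .##.# => #  t=0,i=18
  [12] .##.. => #  t=0,i=2
  [11] .#.## => .  t=1,i=11
  [10] .#.#. => #  t=0,i=7
  [9] .#..# => .  t=0,i=9
  [8] .#... => #  t=0,i=12
  [7] ..### => .  t=1,i=2
  [6] ..##. => #  t=0,i=17
  [5] ..#.# => #  t=0,i=6
  [4] ..#.. => .  t=0,i=11
  [3] ...## => #  t=0,i=16
  [2] ...#. => .  t=0,i=5
  [1] ....# => #  t=0,i=15
  [0] ..... => #  t=0,i=14
  bits 01010001001011111011010101101011 = 1362081131

1362081131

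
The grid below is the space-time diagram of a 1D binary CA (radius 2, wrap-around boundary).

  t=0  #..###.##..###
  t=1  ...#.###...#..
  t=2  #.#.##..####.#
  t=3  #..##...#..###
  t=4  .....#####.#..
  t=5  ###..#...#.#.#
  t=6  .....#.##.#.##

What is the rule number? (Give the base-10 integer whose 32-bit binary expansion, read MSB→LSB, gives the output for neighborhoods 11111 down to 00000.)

  ##### -> .   bit 31 = 0  t=4,i=7
  ####. -> .   bit 30 = 0  t=0,i=13
  ###.# -> #   bit 29 = 1  t=0,i=5
  ###.. -> .   bit 28 = 0  t=0,i=0
  ##.## -> #   bit 27 = 1  t=0,i=6
  ##.#. -> .   bit 26 = 0  t=2,i=1
  ##..# -> .   bit 25 = 0  t=0,i=1
  ##... -> #   bit 24 = 1  t=1,i=8
  #.### -> #   bit 23 = 1  t=1,i=5
  #.##. -> #   bit 22 = 1  t=0,i=7
  #.#.# -> .   bit 21 = 0  t=2,i=2
  #.#.. -> #   bit 20 = 1  t=4,i=11
  #..## -> .   bit 19 = 0  t=0,i=2
  #..#. -> .   bit 18 = 0  t=5,i=4
  #...# -> #   bit 17 = 1  t=1,i=9
  #.... -> #   bit 16 = 1  t=1,i=13
  .#### -> .   bit 15 = 0  t=0,i=12
  .###. -> .   bit 14 = 0  t=0,i=4
  .##.# -> #   bit 13 = 1  t=2,i=0
  .##.. -> .   bit 12 = 0  t=0,i=8
  .#.## -> #   bit 11 = 1  t=1,i=4
  .#.#. -> #   bit 10 = 1  t=5,i=10
  .#..# -> #   bit 9 = 1  t=3,i=9
  .#... -> .   bit 8 = 0  t=1,i=12
  ..### -> #   bit 7 = 1  t=0,i=3
  ..##. -> .   bit 6 = 0  t=3,i=3
  ..#.# -> .   bit 5 = 0  t=1,i=3
  ..#.. -> #   bit 4 = 1  t=1,i=11
  ...## -> .   bit 3 = 0  t=4,i=4
  ...#. -> #   bit 2 = 1  t=1,i=2
  ....# -> .   bit 1 = 0  t=1,i=1
  ..... -> #   bit 0 = 1  t=1,i=0
  bits 00101001110100110010111010010101 = 701705877

701705877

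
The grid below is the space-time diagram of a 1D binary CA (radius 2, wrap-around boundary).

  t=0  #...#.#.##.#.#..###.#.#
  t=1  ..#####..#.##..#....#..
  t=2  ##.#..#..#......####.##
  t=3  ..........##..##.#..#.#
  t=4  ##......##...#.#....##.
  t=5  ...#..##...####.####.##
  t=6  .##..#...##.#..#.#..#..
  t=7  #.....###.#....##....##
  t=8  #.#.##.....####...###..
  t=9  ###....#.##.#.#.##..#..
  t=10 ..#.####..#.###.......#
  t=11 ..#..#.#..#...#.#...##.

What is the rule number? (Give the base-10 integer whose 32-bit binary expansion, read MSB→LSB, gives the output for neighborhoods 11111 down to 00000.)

  nb #####: next=.  (t=1,i=4, bit31=0)
  nb ####.: next=.  (t=1,i=5, bit30=0)
  nb ###.#: next=.  (t=0,i=18, bit29=0)
  nb ###..: next=#  (t=1,i=6, bit28=1)
  nb ##.##: next=#  (t=2,i=20, bit27=1)
  nb ##.#.: next=.  (t=0,i=10, bit26=0)
  nb ##..#: next=.  (t=1,i=7, bit25=0)
  nb ##...: next=.  (t=0,i=1, bit24=0)
  nb #.###: next=.  (t=2,i=21, bit23=0)
  nb #.##.: next=.  (t=0,i=8, bit22=0)
  nb #.#.#: next=#  (t=0,i=6, bit21=1)
  nb #.#..: next=.  (t=0,i=13, bit20=0)
  nb #..##: next=#  (t=0,i=15, bit19=1)
  nb #..#.: next=.  (t=1,i=8, bit18=0)
  nb #...#: next=#  (t=0,i=2, bit17=1)
  nb #....: next=#  (t=1,i=17, bit16=1)
  nb .####: next=#  (t=1,i=3, bit15=1)
  nb .###.: next=.  (t=0,i=17, bit14=0)
  nb .##.#: next=#  (t=0,i=9, bit13=1)
  nb .##..: next=.  (t=0,i=0, bit12=0)
  nb .#.##: next=.  (t=0,i=7, bit11=0)
  nb .#.#.: next=#  (t=0,i=5, bit10=1)
  nb .#..#: next=.  (t=0,i=14, bit9=0)
  nb .#...: next=#  (t=1,i=16, bit8=1)
  nb ..###: next=.  (t=0,i=16, bit7=0)
  nb ..##.: next=.  (t=3,i=10, bit6=0)
  nb ..#.#: next=#  (t=0,i=4, bit5=1)
  nb ..#..: next=.  (t=1,i=15, bit4=0)
  nb ...##: next=#  (t=1,i=1, bit3=1)
  nb ...#.: next=#  (t=0,i=3, bit2=1)
  nb ....#: next=#  (t=1,i=0, bit1=1)
  nb .....: next=.  (t=2,i=12, bit0=0)
  bits 00011000001010111010010100101110 = 405513518

405513518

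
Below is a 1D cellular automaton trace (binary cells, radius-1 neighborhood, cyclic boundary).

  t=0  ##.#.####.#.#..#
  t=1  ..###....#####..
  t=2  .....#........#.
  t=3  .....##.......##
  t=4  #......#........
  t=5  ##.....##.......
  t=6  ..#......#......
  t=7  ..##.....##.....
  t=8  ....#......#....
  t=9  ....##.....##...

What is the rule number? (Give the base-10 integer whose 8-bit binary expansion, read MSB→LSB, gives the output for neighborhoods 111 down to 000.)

  [7] ### => .  t=0,i=0
  [6] ##. => .  t=0,i=1
  [5] #.# => #  t=0,i=2
  [4] #.. => #  t=0,i=13
  [3] .## => .  t=0,i=5
  [2] .#. => #  t=0,i=3
  [1] ..# => .  t=0,i=14
  [0] ... => .  t=1,i=0
  bits 00110100 = 52

52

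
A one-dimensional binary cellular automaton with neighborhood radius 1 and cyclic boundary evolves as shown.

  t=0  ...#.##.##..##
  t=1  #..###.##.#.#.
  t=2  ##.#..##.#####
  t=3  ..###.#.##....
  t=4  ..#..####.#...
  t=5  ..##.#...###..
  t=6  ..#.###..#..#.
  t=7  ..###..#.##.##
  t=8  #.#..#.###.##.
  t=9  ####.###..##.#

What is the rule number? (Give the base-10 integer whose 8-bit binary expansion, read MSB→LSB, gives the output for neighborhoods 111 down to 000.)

60

  nb ###: next=.  (t=1,i=4, bit7=0)
  nb ##.: next=.  (t=0,i=6, bit6=0)
  nb #.#: next=#  (t=0,i=4, bit5=1)
  nb #..: next=#  (t=0,i=0, bit4=1)
  nb .##: next=#  (t=0,i=5, bit3=1)
  nb .#.: next=#  (t=0,i=3, bit2=1)
  nb ..#: next=.  (t=0,i=2, bit1=0)
  nb ...: next=.  (t=0,i=1, bit0=0)
  bits 00111100 = 60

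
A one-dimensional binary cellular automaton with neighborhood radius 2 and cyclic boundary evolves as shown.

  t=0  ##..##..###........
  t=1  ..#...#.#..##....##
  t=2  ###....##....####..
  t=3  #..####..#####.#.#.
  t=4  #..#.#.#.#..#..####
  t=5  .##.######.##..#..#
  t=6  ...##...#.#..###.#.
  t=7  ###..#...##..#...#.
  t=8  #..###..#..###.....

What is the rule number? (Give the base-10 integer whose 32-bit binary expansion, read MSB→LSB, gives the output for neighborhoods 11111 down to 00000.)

  #####|.  b31=0 t=3,i=11
  ####.|#  b30=1 t=2,i=15
  ###.#|.  b29=0 t=3,i=13
  ###..|.  b28=0 t=0,i=10
  ##.##|#  b27=1 t=5,i=3
  ##.#.|.  b26=0 t=3,i=14
  ##..#|#  b25=1 t=0,i=2
  ##...|#  b24=1 t=0,i=11
  #.###|#  b23=1 t=5,i=4
  #.##.|.  b22=0 t=5,i=1
  #.#.#|#  b21=1 t=3,i=15
  #.#..|#  b20=1 t=1,i=8
  #..##|.  b19=0 t=0,i=3
  #..#.|#  b18=1 t=1,i=1
  #...#|.  b17=0 t=1,i=4
  #....|#  b16=1 t=0,i=12
  .####|.  b15=0 t=2,i=14
  .###.|.  b14=0 t=0,i=9
  .##.#|.  b13=0 t=5,i=2
  .##..|.  b12=0 t=0,i=1
  .#.##|.  b11=0 t=5,i=0
  .#.#.|#  b10=1 t=1,i=7
  .#..#|.  b9=0 t=1,i=9
  .#...|.  b8=0 t=1,i=3
  ..###|#  b7=1 t=0,i=8
  ..##.|.  b6=0 t=0,i=0
  ..#.#|.  b5=0 t=1,i=6
  ..#..|#  b4=1 t=1,i=2
  ...##|#  b3=1 t=0,i=18
  ...#.|.  b2=0 t=1,i=5
  ....#|#  b1=1 t=0,i=17
  .....|.  b0=0 t=0,i=13
  bits 01001011101101010000010010011010 = 1270154394

1270154394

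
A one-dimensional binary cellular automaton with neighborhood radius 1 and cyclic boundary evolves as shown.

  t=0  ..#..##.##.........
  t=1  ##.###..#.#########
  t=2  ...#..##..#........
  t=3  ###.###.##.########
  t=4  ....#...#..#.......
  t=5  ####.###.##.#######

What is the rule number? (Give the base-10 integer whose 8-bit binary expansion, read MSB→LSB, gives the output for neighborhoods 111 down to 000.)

27

  ###|.  b7=0 t=1,i=0
  ##.|.  b6=0 t=0,i=6
  #.#|.  b5=0 t=0,i=7
  #..|#  b4=1 t=0,i=3
  .##|#  b3=1 t=0,i=5
  .#.|.  b2=0 t=0,i=2
  ..#|#  b1=1 t=0,i=1
  ...|#  b0=1 t=0,i=0
  bits 00011011 = 27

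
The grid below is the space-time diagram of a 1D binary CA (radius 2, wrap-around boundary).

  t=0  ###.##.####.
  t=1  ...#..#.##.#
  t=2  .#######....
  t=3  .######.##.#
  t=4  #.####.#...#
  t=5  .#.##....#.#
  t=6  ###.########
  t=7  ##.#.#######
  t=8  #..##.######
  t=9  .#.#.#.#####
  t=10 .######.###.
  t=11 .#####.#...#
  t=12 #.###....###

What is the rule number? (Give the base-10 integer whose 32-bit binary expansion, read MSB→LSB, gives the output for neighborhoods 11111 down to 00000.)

  nb #####: next=#  (t=2,i=3, bit31=1)
  nb ####.: next=#  (t=0,i=9, bit30=1)
  nb ###.#: next=.  (t=0,i=2, bit29=0)
  nb ###..: next=.  (t=2,i=7, bit28=0)
  nb ##.##: next=#  (t=0,i=3, bit27=1)
  nb ##.#.: next=.  (t=1,i=10, bit26=0)
  nb ##..#: next=#  (t=8,i=1, bit25=1)
  nb ##...: next=#  (t=2,i=8, bit24=1)
  nb #.###: next=.  (t=0,i=0, bit23=0)
  nb #.##.: next=.  (t=0,i=4, bit22=0)
  nb #.#.#: next=#  (t=3,i=11, bit21=1)
  nb #.#..: next=.  (t=1,i=11, bit20=0)
  nb #..##: next=.  (t=8,i=2, bit19=0)
  nb #..#.: next=#  (t=1,i=5, bit18=1)
  nb #...#: next=#  (t=1,i=1, bit17=1)
  nb #....: next=#  (t=2,i=9, bit16=1)
  nb .####: next=#  (t=0,i=8, bit15=1)
  nb .###.: next=.  (t=0,i=1, bit14=0)
  nb .##.#: next=.  (t=0,i=5, bit13=0)
  nb .##..: next=#  (t=5,i=4, bit12=1)
  nb .#.##: next=#  (t=1,i=7, bit11=1)
  nb .#.#.: next=#  (t=5,i=0, bit10=1)
  nb .#..#: next=#  (t=1,i=4, bit9=1)
  nb .#...: next=.  (t=1,i=0, bit8=0)
  nb ..###: next=#  (t=2,i=1, bit7=1)
  nb ..##.: next=#  (t=4,i=11, bit6=1)
  nb ..#.#: next=#  (t=1,i=6, bit5=1)
  nb ..#..: next=#  (t=1,i=3, bit4=1)
  nb ...##: next=.  (t=2,i=0, bit3=0)
  nb ...#.: next=#  (t=1,i=2, bit2=1)
  nb ....#: next=#  (t=2,i=11, bit1=1)
  nb .....: next=.  (t=2,i=10, bit0=0)
  bits 11001011001001111001111011110110 = 3408371446

3408371446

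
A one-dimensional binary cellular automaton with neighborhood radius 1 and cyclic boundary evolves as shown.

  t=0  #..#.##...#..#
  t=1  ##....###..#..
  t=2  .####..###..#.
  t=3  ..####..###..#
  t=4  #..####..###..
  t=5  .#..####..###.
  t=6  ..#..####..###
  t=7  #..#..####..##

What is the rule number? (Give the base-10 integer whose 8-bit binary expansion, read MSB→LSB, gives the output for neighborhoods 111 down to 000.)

  nb ###: next=#  (t=1,i=7, bit7=1)
  nb ##.: next=#  (t=0,i=0, bit6=1)
  nb #.#: next=.  (t=0,i=4, bit5=0)
  nb #..: next=#  (t=0,i=1, bit4=1)
  nb .##: next=.  (t=0,i=5, bit3=0)
  nb .#.: next=.  (t=0,i=3, bit2=0)
  nb ..#: next=.  (t=0,i=2, bit1=0)
  nb ...: next=#  (t=0,i=8, bit0=1)
  bits 11010001 = 209

209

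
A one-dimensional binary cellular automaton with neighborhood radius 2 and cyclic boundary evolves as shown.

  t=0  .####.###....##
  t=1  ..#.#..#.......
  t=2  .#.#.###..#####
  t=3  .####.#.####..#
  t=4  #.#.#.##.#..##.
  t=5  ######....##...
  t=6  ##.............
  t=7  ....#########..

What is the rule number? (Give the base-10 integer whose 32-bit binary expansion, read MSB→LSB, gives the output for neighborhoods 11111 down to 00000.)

  [31] ##### => .  t=2,i=12
  [30] ####. => .  t=0,i=3
  [29] ###.# => #  t=0,i=4
  [28] ###.. => .  t=0,i=8
  [27] ##.## => .  t=0,i=0
  [26] ##.#. => .  t=2,i=0
  [25] ##..# => #  t=2,i=8
  [24] ##... => .  t=0,i=9
  [23] #.### => .  t=0,i=1
  [22] #.##. => .  t=4,i=6
  [21] #.#.# => #  t=2,i=1
  [20] #.#.. => .  t=1,i=4
  [19] #..## => #  t=2,i=9
  [18] #..#. => #  t=1,i=6
  [17] #...# => .  t=5,i=13
  [16] #.... => .  t=0,i=10
  [15] .#### => #  t=0,i=2
  [14] .###. => #  t=0,i=7
  [13] .##.# => .  t=0,i=14
  [12] .##.. => .  t=5,i=11
  [11] .#.## => #  t=2,i=4
  [10] .#.#. => #  t=1,i=3
  [9] .#..# => #  t=1,i=5
  [8] .#... => .  t=1,i=8
  [7] ..### => #  t=2,i=10
  [6] ..##. => .  t=0,i=13
  [5] ..#.# => .  t=1,i=2
  [4] ..#.. => #  t=1,i=7
  [3] ...## => .  t=0,i=12
  [2] ...#. => #  t=1,i=1
  [1] ....# => .  t=0,i=11
  [0] ..... => #  t=1,i=10
  bits 00100010001011001100111010010101 = 573361813

573361813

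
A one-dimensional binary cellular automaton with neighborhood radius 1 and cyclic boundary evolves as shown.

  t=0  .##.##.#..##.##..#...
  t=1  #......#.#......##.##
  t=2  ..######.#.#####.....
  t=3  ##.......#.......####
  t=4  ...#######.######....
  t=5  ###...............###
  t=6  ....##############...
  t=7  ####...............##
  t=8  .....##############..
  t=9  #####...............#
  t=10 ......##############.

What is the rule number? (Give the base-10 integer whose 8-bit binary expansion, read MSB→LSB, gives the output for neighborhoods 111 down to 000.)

7

  ###|.  b7=0 t=1,i=20
  ##.|.  b6=0 t=0,i=2
  #.#|.  b5=0 t=0,i=3
  #..|.  b4=0 t=0,i=8
  .##|.  b3=0 t=0,i=1
  .#.|#  b2=1 t=0,i=7
  ..#|#  b1=1 t=0,i=0
  ...|#  b0=1 t=0,i=19
  bits 00000111 = 7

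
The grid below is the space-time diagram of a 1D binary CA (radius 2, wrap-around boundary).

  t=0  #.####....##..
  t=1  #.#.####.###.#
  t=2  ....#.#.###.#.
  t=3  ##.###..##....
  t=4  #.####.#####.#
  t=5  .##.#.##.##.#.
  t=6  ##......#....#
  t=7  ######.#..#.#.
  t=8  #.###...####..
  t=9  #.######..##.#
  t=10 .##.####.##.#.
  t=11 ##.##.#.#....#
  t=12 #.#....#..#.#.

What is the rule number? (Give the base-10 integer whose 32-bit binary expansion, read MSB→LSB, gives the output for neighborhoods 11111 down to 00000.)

  [31] ##### => #  t=4,i=9
  [30] ####. => #  t=0,i=4
  [29] ###.# => .  t=1,i=7
  [28] ###.. => #  t=0,i=5
  [27] ##.## => #  t=1,i=8
  [26] ##.#. => .  t=1,i=1
  [25] ##..# => .  t=0,i=12
  [24] ##... => #  t=0,i=6
  [23] #.### => #  t=0,i=2
  [22] #.##. => .  t=1,i=13
  [21] #.#.# => .  t=1,i=2
  [20] #.#.. => .  t=2,i=12
  [19] #..## => #  t=3,i=7
  [18] #..#. => #  t=0,i=13
  [17] #...# => #  t=8,i=6
  [16] #.... => #  t=0,i=7
  [15] .#### => .  t=0,i=3
  [14] .###. => #  t=1,i=10
  [13] .##.# => .  t=1,i=0
  [12] .##.. => #  t=0,i=11
  [11] .#.## => .  t=0,i=1
  [10] .#.#. => #  t=2,i=5
  [9] .#..# => #  t=5,i=13
  [8] .#... => .  t=2,i=13
  [7] ..### => .  t=6,i=13
  [6] ..##. => #  t=0,i=10
  [5] ..#.# => #  t=0,i=0
  [4] ..#.. => .  t=6,i=8
  [3] ...## => #  t=0,i=9
  [2] ...#. => #  t=2,i=3
  [1] ....# => .  t=0,i=8
  [0] ..... => #  t=2,i=1
  bits 11011001100011110101011001101101 = 3650049645

3650049645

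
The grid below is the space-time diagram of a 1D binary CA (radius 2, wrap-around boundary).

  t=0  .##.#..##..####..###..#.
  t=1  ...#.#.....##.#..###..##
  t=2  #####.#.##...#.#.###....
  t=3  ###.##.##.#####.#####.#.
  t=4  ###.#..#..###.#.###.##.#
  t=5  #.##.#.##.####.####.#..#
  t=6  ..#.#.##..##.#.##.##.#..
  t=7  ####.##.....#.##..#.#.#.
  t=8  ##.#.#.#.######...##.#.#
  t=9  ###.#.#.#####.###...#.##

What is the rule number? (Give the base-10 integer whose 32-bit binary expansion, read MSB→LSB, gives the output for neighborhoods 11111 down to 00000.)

  [31] ##### => #  t=2,i=2
  [30] ####. => .  t=0,i=13
  [29] ###.# => #  t=2,i=4
  [28] ###.. => #  t=0,i=14
  [27] ##.## => .  t=3,i=3
  [26] ##.#. => #  t=0,i=3
  [25] ##..# => .  t=0,i=9
  [24] ##... => #  t=1,i=0
  [23] #.### => #  t=2,i=17
  [22] #.##. => #  t=2,i=8
  [21] #.#.# => .  t=2,i=6
  [20] #.#.. => .  t=0,i=4
  [19] #..## => .  t=0,i=0
  [18] #..#. => .  t=0,i=21
  [17] #...# => #  t=1,i=1
  [16] #.... => .  t=1,i=7
  [15] .#### => #  t=0,i=12
  [14] .###. => #  t=0,i=18
  [13] .##.# => .  t=0,i=2
  [12] .##.. => .  t=0,i=8
  [11] .#.## => #  t=2,i=7
  [10] .#.#. => #  t=1,i=4
  [9] .#..# => #  t=0,i=5
  [8] .#... => #  t=1,i=6
  [7] ..### => #  t=0,i=11
  [6] ..##. => .  t=0,i=1
  [5] ..#.# => #  t=1,i=3
  [4] ..#.. => #  t=0,i=22
  [3] ...## => .  t=1,i=10
  [2] ...#. => #  t=1,i=2
  [1] ....# => #  t=1,i=9
  [0] ..... => #  t=1,i=8
  bits 10110101110000101100111110110111 = 3049443255

3049443255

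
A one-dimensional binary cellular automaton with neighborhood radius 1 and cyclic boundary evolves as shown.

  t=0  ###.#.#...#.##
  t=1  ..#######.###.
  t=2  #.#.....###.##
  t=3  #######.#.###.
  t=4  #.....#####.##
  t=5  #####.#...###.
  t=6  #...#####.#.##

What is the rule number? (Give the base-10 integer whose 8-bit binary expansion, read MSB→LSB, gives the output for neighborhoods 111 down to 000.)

  ### -> .   bit 7 = 0  t=0,i=0
  ##. -> #   bit 6 = 1  t=0,i=2
  #.# -> #   bit 5 = 1  t=0,i=3
  #.. -> #   bit 4 = 1  t=0,i=7
  .## -> #   bit 3 = 1  t=0,i=12
  .#. -> #   bit 2 = 1  t=0,i=4
  ..# -> .   bit 1 = 0  t=0,i=9
  ... -> #   bit 0 = 1  t=0,i=8
  bits 01111101 = 125

125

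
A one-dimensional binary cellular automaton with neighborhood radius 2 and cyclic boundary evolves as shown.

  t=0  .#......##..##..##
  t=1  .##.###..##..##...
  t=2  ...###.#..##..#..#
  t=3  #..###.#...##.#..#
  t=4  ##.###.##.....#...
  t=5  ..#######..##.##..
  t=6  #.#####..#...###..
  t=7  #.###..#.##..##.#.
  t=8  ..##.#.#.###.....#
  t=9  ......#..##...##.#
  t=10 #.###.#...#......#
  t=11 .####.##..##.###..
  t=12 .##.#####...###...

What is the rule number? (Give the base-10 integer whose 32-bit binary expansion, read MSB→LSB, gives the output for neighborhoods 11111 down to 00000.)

  [31] ##### => #  t=5,i=4
  [30] ####. => .  t=5,i=7
  [29] ###.# => #  t=2,i=5
  [28] ###.. => .  t=1,i=6
  [27] ##.## => #  t=1,i=3
  [26] ##.#. => .  t=0,i=0
  [25] ##..# => #  t=0,i=10
  [24] ##... => .  t=1,i=15
  [23] #.### => #  t=1,i=4
  [22] #.##. => #  t=4,i=7
  [21] #.#.# => .  t=7,i=0
  [20] #.#.. => #  t=0,i=1
  [19] #..## => .  t=0,i=11
  [18] #..#. => .  t=2,i=13
  [17] #...# => .  t=2,i=1
  [16] #.... => .  t=0,i=3
  [15] .#### => #  t=5,i=3
  [14] .###. => #  t=1,i=5
  [13] .##.# => .  t=0,i=17
  [12] .##.. => #  t=0,i=9
  [11] .#.## => .  t=6,i=1
  [10] .#.#. => #  t=7,i=17
  [9] .#..# => .  t=2,i=8
  [8] .#... => #  t=0,i=2
  [7] ..### => #  t=2,i=3
  [6] ..##. => .  t=0,i=8
  [5] ..#.# => #  t=6,i=0
  [4] ..#.. => #  t=2,i=14
  [3] ...## => .  t=0,i=7
  [2] ...#. => .  t=4,i=13
  [1] ....# => #  t=0,i=6
  [0] ..... => #  t=0,i=4
  bits 10101010110100001101010110110011 = 2865812915

2865812915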